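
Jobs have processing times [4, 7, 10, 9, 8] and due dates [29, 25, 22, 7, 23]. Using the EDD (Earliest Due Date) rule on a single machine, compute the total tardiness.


Sort by due date (EDD order): [(9, 7), (10, 22), (8, 23), (7, 25), (4, 29)]
Compute completion times and tardiness:
  Job 1: p=9, d=7, C=9, tardiness=max(0,9-7)=2
  Job 2: p=10, d=22, C=19, tardiness=max(0,19-22)=0
  Job 3: p=8, d=23, C=27, tardiness=max(0,27-23)=4
  Job 4: p=7, d=25, C=34, tardiness=max(0,34-25)=9
  Job 5: p=4, d=29, C=38, tardiness=max(0,38-29)=9
Total tardiness = 24

24


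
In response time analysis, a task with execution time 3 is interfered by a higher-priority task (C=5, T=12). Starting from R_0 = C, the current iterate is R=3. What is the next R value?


R_next = C + ceil(R_prev / T_hp) * C_hp
ceil(3 / 12) = ceil(0.25) = 1
Interference = 1 * 5 = 5
R_next = 3 + 5 = 8

8


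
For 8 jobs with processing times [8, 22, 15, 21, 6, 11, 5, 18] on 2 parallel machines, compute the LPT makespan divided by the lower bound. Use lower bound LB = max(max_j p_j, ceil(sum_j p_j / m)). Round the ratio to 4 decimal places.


LPT order: [22, 21, 18, 15, 11, 8, 6, 5]
Machine loads after assignment: [53, 53]
LPT makespan = 53
Lower bound = max(max_job, ceil(total/2)) = max(22, 53) = 53
Ratio = 53 / 53 = 1.0

1.0


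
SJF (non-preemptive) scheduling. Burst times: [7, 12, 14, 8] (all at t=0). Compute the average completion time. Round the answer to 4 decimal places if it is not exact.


SJF order (ascending): [7, 8, 12, 14]
Completion times:
  Job 1: burst=7, C=7
  Job 2: burst=8, C=15
  Job 3: burst=12, C=27
  Job 4: burst=14, C=41
Average completion = 90/4 = 22.5

22.5


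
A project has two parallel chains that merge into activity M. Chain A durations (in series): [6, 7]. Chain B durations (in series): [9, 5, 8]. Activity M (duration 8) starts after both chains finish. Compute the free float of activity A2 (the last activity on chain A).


ES(A2) = sum of predecessors on chain A = 6
EF(A2) = ES + duration = 6 + 7 = 13
Successor of A2 is M. ES(M) = max(sum(A), sum(B)) = max(13, 22) = 22
Free float = ES(successor) - EF(current) = 22 - 13 = 9

9


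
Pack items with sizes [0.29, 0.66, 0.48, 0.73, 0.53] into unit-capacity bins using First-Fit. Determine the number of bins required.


Place items sequentially using First-Fit:
  Item 0.29 -> new Bin 1
  Item 0.66 -> Bin 1 (now 0.95)
  Item 0.48 -> new Bin 2
  Item 0.73 -> new Bin 3
  Item 0.53 -> new Bin 4
Total bins used = 4

4


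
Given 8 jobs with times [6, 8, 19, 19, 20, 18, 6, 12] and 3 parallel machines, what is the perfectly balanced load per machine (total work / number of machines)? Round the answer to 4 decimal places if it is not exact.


Total processing time = 6 + 8 + 19 + 19 + 20 + 18 + 6 + 12 = 108
Number of machines = 3
Ideal balanced load = 108 / 3 = 36.0

36.0


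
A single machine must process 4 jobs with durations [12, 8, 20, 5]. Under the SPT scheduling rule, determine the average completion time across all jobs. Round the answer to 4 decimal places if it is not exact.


Sort jobs by processing time (SPT order): [5, 8, 12, 20]
Compute completion times sequentially:
  Job 1: processing = 5, completes at 5
  Job 2: processing = 8, completes at 13
  Job 3: processing = 12, completes at 25
  Job 4: processing = 20, completes at 45
Sum of completion times = 88
Average completion time = 88/4 = 22.0

22.0


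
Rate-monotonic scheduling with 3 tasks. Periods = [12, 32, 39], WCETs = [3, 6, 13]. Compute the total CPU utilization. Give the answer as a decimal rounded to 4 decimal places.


Compute individual utilizations (exact fractions):
  Task 1: C/T = 3/12 = 1/4 (approx. 0.25)
  Task 2: C/T = 6/32 = 3/16 (approx. 0.1875)
  Task 3: C/T = 13/39 = 1/3 (approx. 0.3333)
Total utilization U = 1/4 + 3/16 + 1/3 = 37/48
Rounded to 4 decimal places: U = 0.7708
RM (Liu & Layland) bound for 3 tasks = 0.779763; compare with U = 37/48 (approx. 0.770833)
U <= bound, so schedulable by RM sufficient condition.

0.7708


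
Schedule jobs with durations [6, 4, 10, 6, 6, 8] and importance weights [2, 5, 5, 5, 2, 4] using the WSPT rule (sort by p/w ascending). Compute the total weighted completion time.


Compute p/w ratios and sort ascending (WSPT): [(4, 5), (6, 5), (10, 5), (8, 4), (6, 2), (6, 2)]
Compute weighted completion times:
  Job (p=4,w=5): C=4, w*C=5*4=20
  Job (p=6,w=5): C=10, w*C=5*10=50
  Job (p=10,w=5): C=20, w*C=5*20=100
  Job (p=8,w=4): C=28, w*C=4*28=112
  Job (p=6,w=2): C=34, w*C=2*34=68
  Job (p=6,w=2): C=40, w*C=2*40=80
Total weighted completion time = 430

430


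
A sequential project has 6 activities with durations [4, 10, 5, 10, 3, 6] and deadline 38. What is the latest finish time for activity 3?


LF(activity 3) = deadline - sum of successor durations
Successors: activities 4 through 6 with durations [10, 3, 6]
Sum of successor durations = 19
LF = 38 - 19 = 19

19


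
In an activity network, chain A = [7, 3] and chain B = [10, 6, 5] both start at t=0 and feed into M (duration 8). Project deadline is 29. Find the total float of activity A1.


Forward pass: ES(A1) = sum of predecessors on chain A = 0
EF = ES + duration = 0 + 7 = 7
Backward pass: LF(M) = deadline = 29; LS(M) = 29 - 8 = 21
LF(A1) = LS(M) - sum(successors on chain A) = 21 - 3 = 18
LS = LF - duration = 18 - 7 = 11
Total float = LS - ES = 11 - 0 = 11

11


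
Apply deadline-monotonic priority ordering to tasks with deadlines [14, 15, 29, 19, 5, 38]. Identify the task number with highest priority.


Sort tasks by relative deadline (ascending):
  Task 5: deadline = 5
  Task 1: deadline = 14
  Task 2: deadline = 15
  Task 4: deadline = 19
  Task 3: deadline = 29
  Task 6: deadline = 38
Priority order (highest first): [5, 1, 2, 4, 3, 6]
Highest priority task = 5

5


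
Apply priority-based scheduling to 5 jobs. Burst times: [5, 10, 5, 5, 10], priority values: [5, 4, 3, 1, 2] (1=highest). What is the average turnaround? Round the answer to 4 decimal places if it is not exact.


Sort by priority (ascending = highest first):
Order: [(1, 5), (2, 10), (3, 5), (4, 10), (5, 5)]
Completion times:
  Priority 1, burst=5, C=5
  Priority 2, burst=10, C=15
  Priority 3, burst=5, C=20
  Priority 4, burst=10, C=30
  Priority 5, burst=5, C=35
Average turnaround = 105/5 = 21.0

21.0


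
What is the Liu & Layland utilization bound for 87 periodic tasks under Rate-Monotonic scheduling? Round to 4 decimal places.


Compute 2^(1/87) = 1.0079990316
Subtract 1: 1.0079990316 - 1 = 0.0079990316
Multiply by n: 87 * 0.0079990316 = 0.6959157492
Round to 4 dp: 0.6959

0.6959


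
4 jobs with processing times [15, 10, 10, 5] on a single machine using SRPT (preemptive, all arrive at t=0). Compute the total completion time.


Since all jobs arrive at t=0, SRPT equals SPT ordering.
SPT order: [5, 10, 10, 15]
Completion times:
  Job 1: p=5, C=5
  Job 2: p=10, C=15
  Job 3: p=10, C=25
  Job 4: p=15, C=40
Total completion time = 5 + 15 + 25 + 40 = 85

85


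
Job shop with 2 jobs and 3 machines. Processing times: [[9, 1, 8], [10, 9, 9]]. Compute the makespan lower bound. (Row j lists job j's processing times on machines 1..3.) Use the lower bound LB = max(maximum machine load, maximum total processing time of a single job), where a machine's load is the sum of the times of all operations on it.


Machine loads:
  Machine 1: 9 + 10 = 19
  Machine 2: 1 + 9 = 10
  Machine 3: 8 + 9 = 17
Max machine load = 19
Job totals:
  Job 1: 18
  Job 2: 28
Max job total = 28
Lower bound = max(19, 28) = 28

28


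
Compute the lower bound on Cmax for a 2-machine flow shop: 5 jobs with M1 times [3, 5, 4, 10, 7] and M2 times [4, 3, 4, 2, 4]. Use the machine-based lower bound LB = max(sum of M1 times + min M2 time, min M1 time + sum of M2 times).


LB1 = sum(M1 times) + min(M2 times) = 29 + 2 = 31
LB2 = min(M1 times) + sum(M2 times) = 3 + 17 = 20
Lower bound = max(LB1, LB2) = max(31, 20) = 31

31


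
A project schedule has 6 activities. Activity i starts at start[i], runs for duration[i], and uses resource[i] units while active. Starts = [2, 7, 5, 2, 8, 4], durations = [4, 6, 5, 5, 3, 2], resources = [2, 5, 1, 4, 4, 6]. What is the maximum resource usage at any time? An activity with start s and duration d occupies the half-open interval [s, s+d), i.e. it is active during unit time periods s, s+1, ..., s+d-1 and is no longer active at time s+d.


Each activity i is active on [start_i, start_i + duration_i).
Compute total resource usage per time slot:
  t=0: active resources = [], total = 0
  t=1: active resources = [], total = 0
  t=2: active resources = [2, 4], total = 6
  t=3: active resources = [2, 4], total = 6
  t=4: active resources = [2, 4, 6], total = 12
  t=5: active resources = [2, 1, 4, 6], total = 13
  t=6: active resources = [1, 4], total = 5
  t=7: active resources = [5, 1], total = 6
  t=8: active resources = [5, 1, 4], total = 10
  t=9: active resources = [5, 1, 4], total = 10
  t=10: active resources = [5, 4], total = 9
  t=11: active resources = [5], total = 5
  t=12: active resources = [5], total = 5
Peak resource demand = 13

13


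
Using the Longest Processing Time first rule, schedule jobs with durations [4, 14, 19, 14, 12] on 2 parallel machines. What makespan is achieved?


Sort jobs in decreasing order (LPT): [19, 14, 14, 12, 4]
Assign each job to the least loaded machine:
  Machine 1: jobs [19, 12], load = 31
  Machine 2: jobs [14, 14, 4], load = 32
Makespan = max load = 32

32


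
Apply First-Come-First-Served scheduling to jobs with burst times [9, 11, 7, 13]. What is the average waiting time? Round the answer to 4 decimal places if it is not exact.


FCFS order (as given): [9, 11, 7, 13]
Waiting times:
  Job 1: wait = 0
  Job 2: wait = 9
  Job 3: wait = 20
  Job 4: wait = 27
Sum of waiting times = 56
Average waiting time = 56/4 = 14.0

14.0


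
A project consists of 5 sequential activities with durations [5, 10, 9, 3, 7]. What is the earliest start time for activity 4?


Activity 4 starts after activities 1 through 3 complete.
Predecessor durations: [5, 10, 9]
ES = 5 + 10 + 9 = 24

24


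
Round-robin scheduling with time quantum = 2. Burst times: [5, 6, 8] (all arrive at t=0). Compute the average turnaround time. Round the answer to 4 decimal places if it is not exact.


Time quantum = 2
Execution trace:
  J1 runs 2 units, time = 2
  J2 runs 2 units, time = 4
  J3 runs 2 units, time = 6
  J1 runs 2 units, time = 8
  J2 runs 2 units, time = 10
  J3 runs 2 units, time = 12
  J1 runs 1 units, time = 13
  J2 runs 2 units, time = 15
  J3 runs 2 units, time = 17
  J3 runs 2 units, time = 19
Finish times: [13, 15, 19]
Average turnaround = 47/3 = 15.6667

15.6667


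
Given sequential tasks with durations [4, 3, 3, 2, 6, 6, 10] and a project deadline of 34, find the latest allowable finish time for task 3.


LF(activity 3) = deadline - sum of successor durations
Successors: activities 4 through 7 with durations [2, 6, 6, 10]
Sum of successor durations = 24
LF = 34 - 24 = 10

10


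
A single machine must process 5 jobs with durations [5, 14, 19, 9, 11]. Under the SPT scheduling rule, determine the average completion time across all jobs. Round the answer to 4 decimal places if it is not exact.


Sort jobs by processing time (SPT order): [5, 9, 11, 14, 19]
Compute completion times sequentially:
  Job 1: processing = 5, completes at 5
  Job 2: processing = 9, completes at 14
  Job 3: processing = 11, completes at 25
  Job 4: processing = 14, completes at 39
  Job 5: processing = 19, completes at 58
Sum of completion times = 141
Average completion time = 141/5 = 28.2

28.2


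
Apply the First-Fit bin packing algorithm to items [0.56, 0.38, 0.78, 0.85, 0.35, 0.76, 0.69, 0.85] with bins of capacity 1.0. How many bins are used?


Place items sequentially using First-Fit:
  Item 0.56 -> new Bin 1
  Item 0.38 -> Bin 1 (now 0.94)
  Item 0.78 -> new Bin 2
  Item 0.85 -> new Bin 3
  Item 0.35 -> new Bin 4
  Item 0.76 -> new Bin 5
  Item 0.69 -> new Bin 6
  Item 0.85 -> new Bin 7
Total bins used = 7

7


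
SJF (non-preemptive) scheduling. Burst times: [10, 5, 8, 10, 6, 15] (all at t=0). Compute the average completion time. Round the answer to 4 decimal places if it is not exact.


SJF order (ascending): [5, 6, 8, 10, 10, 15]
Completion times:
  Job 1: burst=5, C=5
  Job 2: burst=6, C=11
  Job 3: burst=8, C=19
  Job 4: burst=10, C=29
  Job 5: burst=10, C=39
  Job 6: burst=15, C=54
Average completion = 157/6 = 26.1667

26.1667


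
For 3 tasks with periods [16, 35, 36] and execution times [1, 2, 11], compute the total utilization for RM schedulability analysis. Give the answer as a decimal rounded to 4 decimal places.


Compute individual utilizations (exact fractions):
  Task 1: C/T = 1/16 (approx. 0.0625)
  Task 2: C/T = 2/35 (approx. 0.0571)
  Task 3: C/T = 11/36 (approx. 0.3056)
Total utilization U = 1/16 + 2/35 + 11/36 = 2143/5040
Rounded to 4 decimal places: U = 0.4252
RM (Liu & Layland) bound for 3 tasks = 0.779763; compare with U = 2143/5040 (approx. 0.425198)
U <= bound, so schedulable by RM sufficient condition.

0.4252


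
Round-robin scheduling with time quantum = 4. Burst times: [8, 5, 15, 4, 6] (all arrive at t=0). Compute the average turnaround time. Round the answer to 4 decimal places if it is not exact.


Time quantum = 4
Execution trace:
  J1 runs 4 units, time = 4
  J2 runs 4 units, time = 8
  J3 runs 4 units, time = 12
  J4 runs 4 units, time = 16
  J5 runs 4 units, time = 20
  J1 runs 4 units, time = 24
  J2 runs 1 units, time = 25
  J3 runs 4 units, time = 29
  J5 runs 2 units, time = 31
  J3 runs 4 units, time = 35
  J3 runs 3 units, time = 38
Finish times: [24, 25, 38, 16, 31]
Average turnaround = 134/5 = 26.8

26.8


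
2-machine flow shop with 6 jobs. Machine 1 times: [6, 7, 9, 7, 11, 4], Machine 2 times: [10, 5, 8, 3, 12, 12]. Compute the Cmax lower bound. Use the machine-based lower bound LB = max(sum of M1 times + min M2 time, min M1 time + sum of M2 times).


LB1 = sum(M1 times) + min(M2 times) = 44 + 3 = 47
LB2 = min(M1 times) + sum(M2 times) = 4 + 50 = 54
Lower bound = max(LB1, LB2) = max(47, 54) = 54

54


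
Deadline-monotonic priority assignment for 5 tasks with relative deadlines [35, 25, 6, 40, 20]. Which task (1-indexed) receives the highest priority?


Sort tasks by relative deadline (ascending):
  Task 3: deadline = 6
  Task 5: deadline = 20
  Task 2: deadline = 25
  Task 1: deadline = 35
  Task 4: deadline = 40
Priority order (highest first): [3, 5, 2, 1, 4]
Highest priority task = 3

3


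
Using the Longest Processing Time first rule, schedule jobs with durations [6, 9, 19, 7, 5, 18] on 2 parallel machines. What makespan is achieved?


Sort jobs in decreasing order (LPT): [19, 18, 9, 7, 6, 5]
Assign each job to the least loaded machine:
  Machine 1: jobs [19, 7, 6], load = 32
  Machine 2: jobs [18, 9, 5], load = 32
Makespan = max load = 32

32


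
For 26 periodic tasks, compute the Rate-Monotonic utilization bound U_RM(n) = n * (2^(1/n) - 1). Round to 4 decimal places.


Compute 2^(1/26) = 1.0270180507
Subtract 1: 1.0270180507 - 1 = 0.0270180507
Multiply by n: 26 * 0.0270180507 = 0.7024693182
Round to 4 dp: 0.7025

0.7025


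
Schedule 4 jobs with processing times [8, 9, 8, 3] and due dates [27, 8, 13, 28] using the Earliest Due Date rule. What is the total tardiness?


Sort by due date (EDD order): [(9, 8), (8, 13), (8, 27), (3, 28)]
Compute completion times and tardiness:
  Job 1: p=9, d=8, C=9, tardiness=max(0,9-8)=1
  Job 2: p=8, d=13, C=17, tardiness=max(0,17-13)=4
  Job 3: p=8, d=27, C=25, tardiness=max(0,25-27)=0
  Job 4: p=3, d=28, C=28, tardiness=max(0,28-28)=0
Total tardiness = 5

5


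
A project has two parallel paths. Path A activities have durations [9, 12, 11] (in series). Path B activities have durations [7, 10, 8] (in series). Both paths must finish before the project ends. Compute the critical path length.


Path A total = 9 + 12 + 11 = 32
Path B total = 7 + 10 + 8 = 25
Critical path = longest path = max(32, 25) = 32

32


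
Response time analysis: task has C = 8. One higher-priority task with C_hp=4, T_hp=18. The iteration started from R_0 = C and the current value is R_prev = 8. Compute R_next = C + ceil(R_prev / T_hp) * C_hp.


R_next = C + ceil(R_prev / T_hp) * C_hp
ceil(8 / 18) = ceil(0.4444) = 1
Interference = 1 * 4 = 4
R_next = 8 + 4 = 12

12


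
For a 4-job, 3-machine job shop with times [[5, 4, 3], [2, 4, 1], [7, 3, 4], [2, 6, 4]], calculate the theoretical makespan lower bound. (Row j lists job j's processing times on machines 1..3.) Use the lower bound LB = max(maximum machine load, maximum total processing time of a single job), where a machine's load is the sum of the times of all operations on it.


Machine loads:
  Machine 1: 5 + 2 + 7 + 2 = 16
  Machine 2: 4 + 4 + 3 + 6 = 17
  Machine 3: 3 + 1 + 4 + 4 = 12
Max machine load = 17
Job totals:
  Job 1: 12
  Job 2: 7
  Job 3: 14
  Job 4: 12
Max job total = 14
Lower bound = max(17, 14) = 17

17


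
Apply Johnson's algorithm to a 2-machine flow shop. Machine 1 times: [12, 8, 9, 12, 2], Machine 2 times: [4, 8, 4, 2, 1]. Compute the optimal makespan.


Apply Johnson's rule:
  Group 1 (a <= b): [(2, 8, 8)]
  Group 2 (a > b): [(1, 12, 4), (3, 9, 4), (4, 12, 2), (5, 2, 1)]
Optimal job order: [2, 1, 3, 4, 5]
Schedule:
  Job 2: M1 done at 8, M2 done at 16
  Job 1: M1 done at 20, M2 done at 24
  Job 3: M1 done at 29, M2 done at 33
  Job 4: M1 done at 41, M2 done at 43
  Job 5: M1 done at 43, M2 done at 44
Makespan = 44

44


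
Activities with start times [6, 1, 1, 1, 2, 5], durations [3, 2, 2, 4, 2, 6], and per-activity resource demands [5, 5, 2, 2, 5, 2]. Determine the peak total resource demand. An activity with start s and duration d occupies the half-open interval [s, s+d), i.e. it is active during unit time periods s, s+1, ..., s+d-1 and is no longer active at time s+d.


Each activity i is active on [start_i, start_i + duration_i).
Compute total resource usage per time slot:
  t=0: active resources = [], total = 0
  t=1: active resources = [5, 2, 2], total = 9
  t=2: active resources = [5, 2, 2, 5], total = 14
  t=3: active resources = [2, 5], total = 7
  t=4: active resources = [2], total = 2
  t=5: active resources = [2], total = 2
  t=6: active resources = [5, 2], total = 7
  t=7: active resources = [5, 2], total = 7
  t=8: active resources = [5, 2], total = 7
  t=9: active resources = [2], total = 2
  t=10: active resources = [2], total = 2
Peak resource demand = 14

14


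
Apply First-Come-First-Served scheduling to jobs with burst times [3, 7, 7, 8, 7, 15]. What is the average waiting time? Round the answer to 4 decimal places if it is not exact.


FCFS order (as given): [3, 7, 7, 8, 7, 15]
Waiting times:
  Job 1: wait = 0
  Job 2: wait = 3
  Job 3: wait = 10
  Job 4: wait = 17
  Job 5: wait = 25
  Job 6: wait = 32
Sum of waiting times = 87
Average waiting time = 87/6 = 14.5

14.5


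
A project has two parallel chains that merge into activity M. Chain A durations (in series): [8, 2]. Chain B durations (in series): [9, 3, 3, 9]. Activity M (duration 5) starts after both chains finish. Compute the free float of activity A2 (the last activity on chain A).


ES(A2) = sum of predecessors on chain A = 8
EF(A2) = ES + duration = 8 + 2 = 10
Successor of A2 is M. ES(M) = max(sum(A), sum(B)) = max(10, 24) = 24
Free float = ES(successor) - EF(current) = 24 - 10 = 14

14


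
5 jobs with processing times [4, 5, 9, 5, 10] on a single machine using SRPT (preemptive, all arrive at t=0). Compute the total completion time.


Since all jobs arrive at t=0, SRPT equals SPT ordering.
SPT order: [4, 5, 5, 9, 10]
Completion times:
  Job 1: p=4, C=4
  Job 2: p=5, C=9
  Job 3: p=5, C=14
  Job 4: p=9, C=23
  Job 5: p=10, C=33
Total completion time = 4 + 9 + 14 + 23 + 33 = 83

83


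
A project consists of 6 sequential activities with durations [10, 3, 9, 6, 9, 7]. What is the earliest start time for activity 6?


Activity 6 starts after activities 1 through 5 complete.
Predecessor durations: [10, 3, 9, 6, 9]
ES = 10 + 3 + 9 + 6 + 9 = 37

37


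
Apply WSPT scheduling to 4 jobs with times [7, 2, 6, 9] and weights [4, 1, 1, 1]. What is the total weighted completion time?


Compute p/w ratios and sort ascending (WSPT): [(7, 4), (2, 1), (6, 1), (9, 1)]
Compute weighted completion times:
  Job (p=7,w=4): C=7, w*C=4*7=28
  Job (p=2,w=1): C=9, w*C=1*9=9
  Job (p=6,w=1): C=15, w*C=1*15=15
  Job (p=9,w=1): C=24, w*C=1*24=24
Total weighted completion time = 76

76


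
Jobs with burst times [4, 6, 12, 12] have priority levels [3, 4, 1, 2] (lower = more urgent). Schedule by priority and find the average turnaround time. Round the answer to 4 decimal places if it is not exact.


Sort by priority (ascending = highest first):
Order: [(1, 12), (2, 12), (3, 4), (4, 6)]
Completion times:
  Priority 1, burst=12, C=12
  Priority 2, burst=12, C=24
  Priority 3, burst=4, C=28
  Priority 4, burst=6, C=34
Average turnaround = 98/4 = 24.5

24.5


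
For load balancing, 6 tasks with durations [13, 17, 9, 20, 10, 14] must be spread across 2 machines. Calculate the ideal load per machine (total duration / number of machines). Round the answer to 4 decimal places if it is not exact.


Total processing time = 13 + 17 + 9 + 20 + 10 + 14 = 83
Number of machines = 2
Ideal balanced load = 83 / 2 = 41.5

41.5


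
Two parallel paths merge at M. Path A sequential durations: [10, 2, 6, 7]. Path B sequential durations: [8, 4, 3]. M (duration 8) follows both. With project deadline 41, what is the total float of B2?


Forward pass: ES(B2) = sum of predecessors on chain B = 8
EF = ES + duration = 8 + 4 = 12
Backward pass: LF(M) = deadline = 41; LS(M) = 41 - 8 = 33
LF(B2) = LS(M) - sum(successors on chain B) = 33 - 3 = 30
LS = LF - duration = 30 - 4 = 26
Total float = LS - ES = 26 - 8 = 18

18


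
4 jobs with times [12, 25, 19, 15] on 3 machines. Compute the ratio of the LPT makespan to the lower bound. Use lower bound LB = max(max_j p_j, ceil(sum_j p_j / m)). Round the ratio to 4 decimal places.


LPT order: [25, 19, 15, 12]
Machine loads after assignment: [25, 19, 27]
LPT makespan = 27
Lower bound = max(max_job, ceil(total/3)) = max(25, 24) = 25
Ratio = 27 / 25 = 1.08

1.08


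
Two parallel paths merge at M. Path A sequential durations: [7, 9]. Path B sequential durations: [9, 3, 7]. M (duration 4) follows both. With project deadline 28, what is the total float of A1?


Forward pass: ES(A1) = sum of predecessors on chain A = 0
EF = ES + duration = 0 + 7 = 7
Backward pass: LF(M) = deadline = 28; LS(M) = 28 - 4 = 24
LF(A1) = LS(M) - sum(successors on chain A) = 24 - 9 = 15
LS = LF - duration = 15 - 7 = 8
Total float = LS - ES = 8 - 0 = 8

8


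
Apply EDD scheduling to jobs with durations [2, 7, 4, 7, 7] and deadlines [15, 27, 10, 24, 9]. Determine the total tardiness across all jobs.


Sort by due date (EDD order): [(7, 9), (4, 10), (2, 15), (7, 24), (7, 27)]
Compute completion times and tardiness:
  Job 1: p=7, d=9, C=7, tardiness=max(0,7-9)=0
  Job 2: p=4, d=10, C=11, tardiness=max(0,11-10)=1
  Job 3: p=2, d=15, C=13, tardiness=max(0,13-15)=0
  Job 4: p=7, d=24, C=20, tardiness=max(0,20-24)=0
  Job 5: p=7, d=27, C=27, tardiness=max(0,27-27)=0
Total tardiness = 1

1


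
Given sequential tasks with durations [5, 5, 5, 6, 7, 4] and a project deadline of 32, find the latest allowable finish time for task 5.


LF(activity 5) = deadline - sum of successor durations
Successors: activities 6 through 6 with durations [4]
Sum of successor durations = 4
LF = 32 - 4 = 28

28


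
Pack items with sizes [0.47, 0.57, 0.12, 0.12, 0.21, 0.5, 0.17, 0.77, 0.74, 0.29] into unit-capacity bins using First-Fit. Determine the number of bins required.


Place items sequentially using First-Fit:
  Item 0.47 -> new Bin 1
  Item 0.57 -> new Bin 2
  Item 0.12 -> Bin 1 (now 0.59)
  Item 0.12 -> Bin 1 (now 0.71)
  Item 0.21 -> Bin 1 (now 0.92)
  Item 0.5 -> new Bin 3
  Item 0.17 -> Bin 2 (now 0.74)
  Item 0.77 -> new Bin 4
  Item 0.74 -> new Bin 5
  Item 0.29 -> Bin 3 (now 0.79)
Total bins used = 5

5


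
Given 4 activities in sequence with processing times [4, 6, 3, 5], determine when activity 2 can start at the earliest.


Activity 2 starts after activities 1 through 1 complete.
Predecessor durations: [4]
ES = 4 = 4

4


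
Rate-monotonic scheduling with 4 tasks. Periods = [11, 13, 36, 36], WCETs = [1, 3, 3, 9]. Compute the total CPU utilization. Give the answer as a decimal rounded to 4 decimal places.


Compute individual utilizations (exact fractions):
  Task 1: C/T = 1/11 (approx. 0.0909)
  Task 2: C/T = 3/13 (approx. 0.2308)
  Task 3: C/T = 3/36 = 1/12 (approx. 0.0833)
  Task 4: C/T = 9/36 = 1/4 (approx. 0.25)
Total utilization U = 1/11 + 3/13 + 1/12 + 1/4 = 281/429
Rounded to 4 decimal places: U = 0.6550
RM (Liu & Layland) bound for 4 tasks = 0.756828; compare with U = 281/429 (approx. 0.655012)
U <= bound, so schedulable by RM sufficient condition.

0.6550


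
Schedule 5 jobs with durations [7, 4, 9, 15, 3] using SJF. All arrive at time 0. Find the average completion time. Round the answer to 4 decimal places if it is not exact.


SJF order (ascending): [3, 4, 7, 9, 15]
Completion times:
  Job 1: burst=3, C=3
  Job 2: burst=4, C=7
  Job 3: burst=7, C=14
  Job 4: burst=9, C=23
  Job 5: burst=15, C=38
Average completion = 85/5 = 17.0

17.0


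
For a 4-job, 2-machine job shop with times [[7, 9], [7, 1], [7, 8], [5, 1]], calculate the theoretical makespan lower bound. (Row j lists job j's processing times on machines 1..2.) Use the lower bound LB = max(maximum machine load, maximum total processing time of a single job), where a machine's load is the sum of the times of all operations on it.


Machine loads:
  Machine 1: 7 + 7 + 7 + 5 = 26
  Machine 2: 9 + 1 + 8 + 1 = 19
Max machine load = 26
Job totals:
  Job 1: 16
  Job 2: 8
  Job 3: 15
  Job 4: 6
Max job total = 16
Lower bound = max(26, 16) = 26

26


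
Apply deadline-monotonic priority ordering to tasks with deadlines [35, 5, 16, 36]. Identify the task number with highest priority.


Sort tasks by relative deadline (ascending):
  Task 2: deadline = 5
  Task 3: deadline = 16
  Task 1: deadline = 35
  Task 4: deadline = 36
Priority order (highest first): [2, 3, 1, 4]
Highest priority task = 2

2


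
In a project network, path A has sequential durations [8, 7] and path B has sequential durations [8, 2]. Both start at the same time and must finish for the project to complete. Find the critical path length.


Path A total = 8 + 7 = 15
Path B total = 8 + 2 = 10
Critical path = longest path = max(15, 10) = 15

15


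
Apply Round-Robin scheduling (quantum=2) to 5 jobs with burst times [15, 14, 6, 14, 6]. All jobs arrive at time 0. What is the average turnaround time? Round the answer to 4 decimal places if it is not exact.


Time quantum = 2
Execution trace:
  J1 runs 2 units, time = 2
  J2 runs 2 units, time = 4
  J3 runs 2 units, time = 6
  J4 runs 2 units, time = 8
  J5 runs 2 units, time = 10
  J1 runs 2 units, time = 12
  J2 runs 2 units, time = 14
  J3 runs 2 units, time = 16
  J4 runs 2 units, time = 18
  J5 runs 2 units, time = 20
  J1 runs 2 units, time = 22
  J2 runs 2 units, time = 24
  J3 runs 2 units, time = 26
  J4 runs 2 units, time = 28
  J5 runs 2 units, time = 30
  J1 runs 2 units, time = 32
  J2 runs 2 units, time = 34
  J4 runs 2 units, time = 36
  J1 runs 2 units, time = 38
  J2 runs 2 units, time = 40
  J4 runs 2 units, time = 42
  J1 runs 2 units, time = 44
  J2 runs 2 units, time = 46
  J4 runs 2 units, time = 48
  J1 runs 2 units, time = 50
  J2 runs 2 units, time = 52
  J4 runs 2 units, time = 54
  J1 runs 1 units, time = 55
Finish times: [55, 52, 26, 54, 30]
Average turnaround = 217/5 = 43.4

43.4


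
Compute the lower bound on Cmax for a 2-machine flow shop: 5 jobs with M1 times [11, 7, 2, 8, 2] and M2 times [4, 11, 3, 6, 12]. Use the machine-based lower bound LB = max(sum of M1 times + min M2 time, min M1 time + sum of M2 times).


LB1 = sum(M1 times) + min(M2 times) = 30 + 3 = 33
LB2 = min(M1 times) + sum(M2 times) = 2 + 36 = 38
Lower bound = max(LB1, LB2) = max(33, 38) = 38

38


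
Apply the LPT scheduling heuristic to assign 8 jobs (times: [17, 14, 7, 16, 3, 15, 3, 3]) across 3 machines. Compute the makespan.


Sort jobs in decreasing order (LPT): [17, 16, 15, 14, 7, 3, 3, 3]
Assign each job to the least loaded machine:
  Machine 1: jobs [17, 3, 3, 3], load = 26
  Machine 2: jobs [16, 7], load = 23
  Machine 3: jobs [15, 14], load = 29
Makespan = max load = 29

29


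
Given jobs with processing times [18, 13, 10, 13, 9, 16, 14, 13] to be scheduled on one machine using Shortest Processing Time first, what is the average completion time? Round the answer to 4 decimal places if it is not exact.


Sort jobs by processing time (SPT order): [9, 10, 13, 13, 13, 14, 16, 18]
Compute completion times sequentially:
  Job 1: processing = 9, completes at 9
  Job 2: processing = 10, completes at 19
  Job 3: processing = 13, completes at 32
  Job 4: processing = 13, completes at 45
  Job 5: processing = 13, completes at 58
  Job 6: processing = 14, completes at 72
  Job 7: processing = 16, completes at 88
  Job 8: processing = 18, completes at 106
Sum of completion times = 429
Average completion time = 429/8 = 53.625

53.625


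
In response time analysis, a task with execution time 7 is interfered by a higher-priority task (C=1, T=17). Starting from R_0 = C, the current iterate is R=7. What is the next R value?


R_next = C + ceil(R_prev / T_hp) * C_hp
ceil(7 / 17) = ceil(0.4118) = 1
Interference = 1 * 1 = 1
R_next = 7 + 1 = 8

8


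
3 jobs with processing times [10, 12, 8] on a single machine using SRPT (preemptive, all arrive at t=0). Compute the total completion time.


Since all jobs arrive at t=0, SRPT equals SPT ordering.
SPT order: [8, 10, 12]
Completion times:
  Job 1: p=8, C=8
  Job 2: p=10, C=18
  Job 3: p=12, C=30
Total completion time = 8 + 18 + 30 = 56

56


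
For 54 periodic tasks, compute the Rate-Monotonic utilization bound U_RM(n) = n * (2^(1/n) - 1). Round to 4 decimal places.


Compute 2^(1/54) = 1.0129187947
Subtract 1: 1.0129187947 - 1 = 0.0129187947
Multiply by n: 54 * 0.0129187947 = 0.6976149138
Round to 4 dp: 0.6976

0.6976


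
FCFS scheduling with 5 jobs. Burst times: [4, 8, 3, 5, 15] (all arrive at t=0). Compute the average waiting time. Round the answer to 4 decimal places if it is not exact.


FCFS order (as given): [4, 8, 3, 5, 15]
Waiting times:
  Job 1: wait = 0
  Job 2: wait = 4
  Job 3: wait = 12
  Job 4: wait = 15
  Job 5: wait = 20
Sum of waiting times = 51
Average waiting time = 51/5 = 10.2

10.2


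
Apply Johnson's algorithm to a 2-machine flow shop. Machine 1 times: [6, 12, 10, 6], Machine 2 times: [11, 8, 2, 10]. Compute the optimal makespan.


Apply Johnson's rule:
  Group 1 (a <= b): [(1, 6, 11), (4, 6, 10)]
  Group 2 (a > b): [(2, 12, 8), (3, 10, 2)]
Optimal job order: [1, 4, 2, 3]
Schedule:
  Job 1: M1 done at 6, M2 done at 17
  Job 4: M1 done at 12, M2 done at 27
  Job 2: M1 done at 24, M2 done at 35
  Job 3: M1 done at 34, M2 done at 37
Makespan = 37

37


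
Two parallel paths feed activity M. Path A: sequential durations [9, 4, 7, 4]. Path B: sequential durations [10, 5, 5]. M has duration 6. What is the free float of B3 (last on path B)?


ES(B3) = sum of predecessors on chain B = 15
EF(B3) = ES + duration = 15 + 5 = 20
Successor of B3 is M. ES(M) = max(sum(A), sum(B)) = max(24, 20) = 24
Free float = ES(successor) - EF(current) = 24 - 20 = 4

4


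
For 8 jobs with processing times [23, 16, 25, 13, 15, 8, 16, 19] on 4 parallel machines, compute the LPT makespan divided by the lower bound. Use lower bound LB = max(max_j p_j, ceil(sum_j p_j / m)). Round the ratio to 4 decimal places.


LPT order: [25, 23, 19, 16, 16, 15, 13, 8]
Machine loads after assignment: [33, 36, 34, 32]
LPT makespan = 36
Lower bound = max(max_job, ceil(total/4)) = max(25, 34) = 34
Ratio = 36 / 34 = 1.0588

1.0588


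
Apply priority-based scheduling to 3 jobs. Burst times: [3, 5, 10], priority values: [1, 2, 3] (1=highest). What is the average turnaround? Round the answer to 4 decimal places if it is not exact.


Sort by priority (ascending = highest first):
Order: [(1, 3), (2, 5), (3, 10)]
Completion times:
  Priority 1, burst=3, C=3
  Priority 2, burst=5, C=8
  Priority 3, burst=10, C=18
Average turnaround = 29/3 = 9.6667

9.6667


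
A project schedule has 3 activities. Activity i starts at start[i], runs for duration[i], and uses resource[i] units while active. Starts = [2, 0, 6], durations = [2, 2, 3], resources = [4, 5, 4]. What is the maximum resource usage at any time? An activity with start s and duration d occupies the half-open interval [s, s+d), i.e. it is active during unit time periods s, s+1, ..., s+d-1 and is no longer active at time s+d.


Each activity i is active on [start_i, start_i + duration_i).
Compute total resource usage per time slot:
  t=0: active resources = [5], total = 5
  t=1: active resources = [5], total = 5
  t=2: active resources = [4], total = 4
  t=3: active resources = [4], total = 4
  t=4: active resources = [], total = 0
  t=5: active resources = [], total = 0
  t=6: active resources = [4], total = 4
  t=7: active resources = [4], total = 4
  t=8: active resources = [4], total = 4
Peak resource demand = 5

5


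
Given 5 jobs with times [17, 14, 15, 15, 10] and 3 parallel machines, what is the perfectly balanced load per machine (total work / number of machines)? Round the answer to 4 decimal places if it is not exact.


Total processing time = 17 + 14 + 15 + 15 + 10 = 71
Number of machines = 3
Ideal balanced load = 71 / 3 = 23.6667

23.6667


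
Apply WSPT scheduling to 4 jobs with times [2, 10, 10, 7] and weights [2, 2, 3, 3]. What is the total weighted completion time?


Compute p/w ratios and sort ascending (WSPT): [(2, 2), (7, 3), (10, 3), (10, 2)]
Compute weighted completion times:
  Job (p=2,w=2): C=2, w*C=2*2=4
  Job (p=7,w=3): C=9, w*C=3*9=27
  Job (p=10,w=3): C=19, w*C=3*19=57
  Job (p=10,w=2): C=29, w*C=2*29=58
Total weighted completion time = 146

146


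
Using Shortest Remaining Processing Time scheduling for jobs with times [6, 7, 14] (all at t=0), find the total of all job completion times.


Since all jobs arrive at t=0, SRPT equals SPT ordering.
SPT order: [6, 7, 14]
Completion times:
  Job 1: p=6, C=6
  Job 2: p=7, C=13
  Job 3: p=14, C=27
Total completion time = 6 + 13 + 27 = 46

46


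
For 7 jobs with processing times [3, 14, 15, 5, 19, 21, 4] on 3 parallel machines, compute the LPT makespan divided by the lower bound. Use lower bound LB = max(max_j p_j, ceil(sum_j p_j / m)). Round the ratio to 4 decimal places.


LPT order: [21, 19, 15, 14, 5, 4, 3]
Machine loads after assignment: [25, 27, 29]
LPT makespan = 29
Lower bound = max(max_job, ceil(total/3)) = max(21, 27) = 27
Ratio = 29 / 27 = 1.0741

1.0741


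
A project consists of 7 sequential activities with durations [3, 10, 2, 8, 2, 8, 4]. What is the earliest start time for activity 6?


Activity 6 starts after activities 1 through 5 complete.
Predecessor durations: [3, 10, 2, 8, 2]
ES = 3 + 10 + 2 + 8 + 2 = 25

25


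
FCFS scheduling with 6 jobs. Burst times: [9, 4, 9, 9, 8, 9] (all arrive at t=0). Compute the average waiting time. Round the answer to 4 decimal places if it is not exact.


FCFS order (as given): [9, 4, 9, 9, 8, 9]
Waiting times:
  Job 1: wait = 0
  Job 2: wait = 9
  Job 3: wait = 13
  Job 4: wait = 22
  Job 5: wait = 31
  Job 6: wait = 39
Sum of waiting times = 114
Average waiting time = 114/6 = 19.0

19.0


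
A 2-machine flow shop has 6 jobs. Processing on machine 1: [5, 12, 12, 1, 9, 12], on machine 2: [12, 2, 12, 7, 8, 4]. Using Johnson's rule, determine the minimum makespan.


Apply Johnson's rule:
  Group 1 (a <= b): [(4, 1, 7), (1, 5, 12), (3, 12, 12)]
  Group 2 (a > b): [(5, 9, 8), (6, 12, 4), (2, 12, 2)]
Optimal job order: [4, 1, 3, 5, 6, 2]
Schedule:
  Job 4: M1 done at 1, M2 done at 8
  Job 1: M1 done at 6, M2 done at 20
  Job 3: M1 done at 18, M2 done at 32
  Job 5: M1 done at 27, M2 done at 40
  Job 6: M1 done at 39, M2 done at 44
  Job 2: M1 done at 51, M2 done at 53
Makespan = 53

53


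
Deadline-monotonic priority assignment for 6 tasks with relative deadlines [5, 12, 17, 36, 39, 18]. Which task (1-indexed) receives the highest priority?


Sort tasks by relative deadline (ascending):
  Task 1: deadline = 5
  Task 2: deadline = 12
  Task 3: deadline = 17
  Task 6: deadline = 18
  Task 4: deadline = 36
  Task 5: deadline = 39
Priority order (highest first): [1, 2, 3, 6, 4, 5]
Highest priority task = 1

1


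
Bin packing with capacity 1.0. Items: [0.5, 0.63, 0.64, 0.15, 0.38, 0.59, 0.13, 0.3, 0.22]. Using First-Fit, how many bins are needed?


Place items sequentially using First-Fit:
  Item 0.5 -> new Bin 1
  Item 0.63 -> new Bin 2
  Item 0.64 -> new Bin 3
  Item 0.15 -> Bin 1 (now 0.65)
  Item 0.38 -> new Bin 4
  Item 0.59 -> Bin 4 (now 0.97)
  Item 0.13 -> Bin 1 (now 0.78)
  Item 0.3 -> Bin 2 (now 0.93)
  Item 0.22 -> Bin 1 (now 1.0)
Total bins used = 4

4


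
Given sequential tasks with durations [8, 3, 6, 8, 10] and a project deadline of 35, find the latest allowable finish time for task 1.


LF(activity 1) = deadline - sum of successor durations
Successors: activities 2 through 5 with durations [3, 6, 8, 10]
Sum of successor durations = 27
LF = 35 - 27 = 8

8


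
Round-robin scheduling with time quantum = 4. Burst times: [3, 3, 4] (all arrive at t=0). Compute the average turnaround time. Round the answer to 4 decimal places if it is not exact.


Time quantum = 4
Execution trace:
  J1 runs 3 units, time = 3
  J2 runs 3 units, time = 6
  J3 runs 4 units, time = 10
Finish times: [3, 6, 10]
Average turnaround = 19/3 = 6.3333

6.3333


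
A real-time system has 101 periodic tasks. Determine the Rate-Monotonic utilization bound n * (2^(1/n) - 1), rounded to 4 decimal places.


Compute 2^(1/101) = 1.0068864466
Subtract 1: 1.0068864466 - 1 = 0.0068864466
Multiply by n: 101 * 0.0068864466 = 0.6955311066
Round to 4 dp: 0.6955

0.6955


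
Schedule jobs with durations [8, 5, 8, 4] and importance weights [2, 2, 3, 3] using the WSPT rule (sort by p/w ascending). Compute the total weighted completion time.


Compute p/w ratios and sort ascending (WSPT): [(4, 3), (5, 2), (8, 3), (8, 2)]
Compute weighted completion times:
  Job (p=4,w=3): C=4, w*C=3*4=12
  Job (p=5,w=2): C=9, w*C=2*9=18
  Job (p=8,w=3): C=17, w*C=3*17=51
  Job (p=8,w=2): C=25, w*C=2*25=50
Total weighted completion time = 131

131


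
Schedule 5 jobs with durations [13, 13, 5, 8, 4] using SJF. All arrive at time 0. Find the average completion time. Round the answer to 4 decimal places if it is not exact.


SJF order (ascending): [4, 5, 8, 13, 13]
Completion times:
  Job 1: burst=4, C=4
  Job 2: burst=5, C=9
  Job 3: burst=8, C=17
  Job 4: burst=13, C=30
  Job 5: burst=13, C=43
Average completion = 103/5 = 20.6

20.6


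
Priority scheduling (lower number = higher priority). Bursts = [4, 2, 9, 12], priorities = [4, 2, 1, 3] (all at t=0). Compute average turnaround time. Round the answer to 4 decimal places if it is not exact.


Sort by priority (ascending = highest first):
Order: [(1, 9), (2, 2), (3, 12), (4, 4)]
Completion times:
  Priority 1, burst=9, C=9
  Priority 2, burst=2, C=11
  Priority 3, burst=12, C=23
  Priority 4, burst=4, C=27
Average turnaround = 70/4 = 17.5

17.5


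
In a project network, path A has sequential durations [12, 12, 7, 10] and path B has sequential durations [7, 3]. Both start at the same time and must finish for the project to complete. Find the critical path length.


Path A total = 12 + 12 + 7 + 10 = 41
Path B total = 7 + 3 = 10
Critical path = longest path = max(41, 10) = 41

41


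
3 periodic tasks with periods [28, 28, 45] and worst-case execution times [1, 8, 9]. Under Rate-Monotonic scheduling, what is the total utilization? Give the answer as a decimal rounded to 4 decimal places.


Compute individual utilizations (exact fractions):
  Task 1: C/T = 1/28 (approx. 0.0357)
  Task 2: C/T = 8/28 = 2/7 (approx. 0.2857)
  Task 3: C/T = 9/45 = 1/5 (approx. 0.2)
Total utilization U = 1/28 + 2/7 + 1/5 = 73/140
Rounded to 4 decimal places: U = 0.5214
RM (Liu & Layland) bound for 3 tasks = 0.779763; compare with U = 73/140 (approx. 0.521429)
U <= bound, so schedulable by RM sufficient condition.

0.5214
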